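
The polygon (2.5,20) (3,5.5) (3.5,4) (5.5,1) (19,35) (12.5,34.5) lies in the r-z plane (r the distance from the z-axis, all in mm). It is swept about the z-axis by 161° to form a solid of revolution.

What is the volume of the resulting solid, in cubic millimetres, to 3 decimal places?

Profile (r,z), 6 vertices: (2.5,20) (3,5.5) (3.5,4) (5.5,1) (19,35) (12.5,34.5)
edge 0: (2.5,20)→(3,5.5)  cross = 2.5·5.5 − 3·20 = -46.2500; (r_i+r_j)·cross = 5.5·-46.2500 = -254.3750
edge 1: (3,5.5)→(3.5,4)  cross = 3·4 − 3.5·5.5 = -7.2500; (r_i+r_j)·cross = 6.5·-7.2500 = -47.1250
edge 2: (3.5,4)→(5.5,1)  cross = 3.5·1 − 5.5·4 = -18.5000; (r_i+r_j)·cross = 9·-18.5000 = -166.5000
edge 3: (5.5,1)→(19,35)  cross = 5.5·35 − 19·1 = 173.5000; (r_i+r_j)·cross = 24.5·173.5000 = 4250.7500
edge 4: (19,35)→(12.5,34.5)  cross = 19·34.5 − 12.5·35 = 218.0000; (r_i+r_j)·cross = 31.5·218.0000 = 6867.0000
edge 5: (12.5,34.5)→(2.5,20)  cross = 12.5·20 − 2.5·34.5 = 163.7500; (r_i+r_j)·cross = 15·163.7500 = 2456.2500
Σcross = 483.2500 → A = |Σcross|/2 = 241.6250 mm²
Σ(r_i+r_j)·cross = 13106.0000 → first moment M = |Σ|/6 = 2184.3333
R_c = M/A = 2184.3333/241.6250 = 9.0402 mm
θ = 161° = 2.809980 rad
V = θ·R_c·A = 2.809980·9.0402·241.6250 = 6137.933 mm³

Volume = 6137.933 mm³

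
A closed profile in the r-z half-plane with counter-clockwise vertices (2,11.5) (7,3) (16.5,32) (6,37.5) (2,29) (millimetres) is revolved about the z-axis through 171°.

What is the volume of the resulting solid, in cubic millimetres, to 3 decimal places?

Volume = 6806.742 mm³

Profile (r,z), 5 vertices: (2,11.5) (7,3) (16.5,32) (6,37.5) (2,29)
edge 0: (2,11.5)→(7,3)  cross = 2·3 − 7·11.5 = -74.5000; (r_i+r_j)·cross = 9·-74.5000 = -670.5000
edge 1: (7,3)→(16.5,32)  cross = 7·32 − 16.5·3 = 174.5000; (r_i+r_j)·cross = 23.5·174.5000 = 4100.7500
edge 2: (16.5,32)→(6,37.5)  cross = 16.5·37.5 − 6·32 = 426.7500; (r_i+r_j)·cross = 22.5·426.7500 = 9601.8750
edge 3: (6,37.5)→(2,29)  cross = 6·29 − 2·37.5 = 99.0000; (r_i+r_j)·cross = 8·99.0000 = 792.0000
edge 4: (2,29)→(2,11.5)  cross = 2·11.5 − 2·29 = -35.0000; (r_i+r_j)·cross = 4·-35.0000 = -140.0000
Σcross = 590.7500 → A = |Σcross|/2 = 295.3750 mm²
Σ(r_i+r_j)·cross = 13684.1250 → first moment M = |Σ|/6 = 2280.6875
R_c = M/A = 2280.6875/295.3750 = 7.7213 mm
θ = 171° = 2.984513 rad
V = θ·R_c·A = 2.984513·7.7213·295.3750 = 6806.742 mm³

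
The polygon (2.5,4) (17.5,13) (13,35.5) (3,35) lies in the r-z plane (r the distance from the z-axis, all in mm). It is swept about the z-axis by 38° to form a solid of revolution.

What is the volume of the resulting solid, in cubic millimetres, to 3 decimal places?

Profile (r,z), 4 vertices: (2.5,4) (17.5,13) (13,35.5) (3,35)
edge 0: (2.5,4)→(17.5,13)  cross = 2.5·13 − 17.5·4 = -37.5000; (r_i+r_j)·cross = 20·-37.5000 = -750.0000
edge 1: (17.5,13)→(13,35.5)  cross = 17.5·35.5 − 13·13 = 452.2500; (r_i+r_j)·cross = 30.5·452.2500 = 13793.6250
edge 2: (13,35.5)→(3,35)  cross = 13·35 − 3·35.5 = 348.5000; (r_i+r_j)·cross = 16·348.5000 = 5576.0000
edge 3: (3,35)→(2.5,4)  cross = 3·4 − 2.5·35 = -75.5000; (r_i+r_j)·cross = 5.5·-75.5000 = -415.2500
Σcross = 687.7500 → A = |Σcross|/2 = 343.8750 mm²
Σ(r_i+r_j)·cross = 18204.3750 → first moment M = |Σ|/6 = 3034.0625
R_c = M/A = 3034.0625/343.8750 = 8.8232 mm
θ = 38° = 0.663225 rad
V = θ·R_c·A = 0.663225·8.8232·343.8750 = 2012.266 mm³

Volume = 2012.266 mm³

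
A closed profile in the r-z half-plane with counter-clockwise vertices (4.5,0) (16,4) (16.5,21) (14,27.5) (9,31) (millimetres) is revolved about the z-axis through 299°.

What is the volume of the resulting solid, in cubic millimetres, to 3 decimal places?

Profile (r,z), 5 vertices: (4.5,0) (16,4) (16.5,21) (14,27.5) (9,31)
edge 0: (4.5,0)→(16,4)  cross = 4.5·4 − 16·0 = 18.0000; (r_i+r_j)·cross = 20.5·18.0000 = 369.0000
edge 1: (16,4)→(16.5,21)  cross = 16·21 − 16.5·4 = 270.0000; (r_i+r_j)·cross = 32.5·270.0000 = 8775.0000
edge 2: (16.5,21)→(14,27.5)  cross = 16.5·27.5 − 14·21 = 159.7500; (r_i+r_j)·cross = 30.5·159.7500 = 4872.3750
edge 3: (14,27.5)→(9,31)  cross = 14·31 − 9·27.5 = 186.5000; (r_i+r_j)·cross = 23·186.5000 = 4289.5000
edge 4: (9,31)→(4.5,0)  cross = 9·0 − 4.5·31 = -139.5000; (r_i+r_j)·cross = 13.5·-139.5000 = -1883.2500
Σcross = 494.7500 → A = |Σcross|/2 = 247.3750 mm²
Σ(r_i+r_j)·cross = 16422.6250 → first moment M = |Σ|/6 = 2737.1042
R_c = M/A = 2737.1042/247.3750 = 11.0646 mm
θ = 299° = 5.218534 rad
V = θ·R_c·A = 5.218534·11.0646·247.3750 = 14283.672 mm³

Volume = 14283.672 mm³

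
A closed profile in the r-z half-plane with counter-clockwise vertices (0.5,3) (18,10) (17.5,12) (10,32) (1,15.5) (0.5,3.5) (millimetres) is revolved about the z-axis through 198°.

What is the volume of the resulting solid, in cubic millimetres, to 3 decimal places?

Profile (r,z), 6 vertices: (0.5,3) (18,10) (17.5,12) (10,32) (1,15.5) (0.5,3.5)
edge 0: (0.5,3)→(18,10)  cross = 0.5·10 − 18·3 = -49.0000; (r_i+r_j)·cross = 18.5·-49.0000 = -906.5000
edge 1: (18,10)→(17.5,12)  cross = 18·12 − 17.5·10 = 41.0000; (r_i+r_j)·cross = 35.5·41.0000 = 1455.5000
edge 2: (17.5,12)→(10,32)  cross = 17.5·32 − 10·12 = 440.0000; (r_i+r_j)·cross = 27.5·440.0000 = 12100.0000
edge 3: (10,32)→(1,15.5)  cross = 10·15.5 − 1·32 = 123.0000; (r_i+r_j)·cross = 11·123.0000 = 1353.0000
edge 4: (1,15.5)→(0.5,3.5)  cross = 1·3.5 − 0.5·15.5 = -4.2500; (r_i+r_j)·cross = 1.5·-4.2500 = -6.3750
edge 5: (0.5,3.5)→(0.5,3)  cross = 0.5·3 − 0.5·3.5 = -0.2500; (r_i+r_j)·cross = 1·-0.2500 = -0.2500
Σcross = 550.5000 → A = |Σcross|/2 = 275.2500 mm²
Σ(r_i+r_j)·cross = 13995.3750 → first moment M = |Σ|/6 = 2332.5625
R_c = M/A = 2332.5625/275.2500 = 8.4743 mm
θ = 198° = 3.455752 rad
V = θ·R_c·A = 3.455752·8.4743·275.2500 = 8060.757 mm³

Volume = 8060.757 mm³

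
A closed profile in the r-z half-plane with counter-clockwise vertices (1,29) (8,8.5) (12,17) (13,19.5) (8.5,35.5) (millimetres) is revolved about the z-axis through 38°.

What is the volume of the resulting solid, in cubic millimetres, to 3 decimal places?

Profile (r,z), 5 vertices: (1,29) (8,8.5) (12,17) (13,19.5) (8.5,35.5)
edge 0: (1,29)→(8,8.5)  cross = 1·8.5 − 8·29 = -223.5000; (r_i+r_j)·cross = 9·-223.5000 = -2011.5000
edge 1: (8,8.5)→(12,17)  cross = 8·17 − 12·8.5 = 34.0000; (r_i+r_j)·cross = 20·34.0000 = 680.0000
edge 2: (12,17)→(13,19.5)  cross = 12·19.5 − 13·17 = 13.0000; (r_i+r_j)·cross = 25·13.0000 = 325.0000
edge 3: (13,19.5)→(8.5,35.5)  cross = 13·35.5 − 8.5·19.5 = 295.7500; (r_i+r_j)·cross = 21.5·295.7500 = 6358.6250
edge 4: (8.5,35.5)→(1,29)  cross = 8.5·29 − 1·35.5 = 211.0000; (r_i+r_j)·cross = 9.5·211.0000 = 2004.5000
Σcross = 330.2500 → A = |Σcross|/2 = 165.1250 mm²
Σ(r_i+r_j)·cross = 7356.6250 → first moment M = |Σ|/6 = 1226.1042
R_c = M/A = 1226.1042/165.1250 = 7.4253 mm
θ = 38° = 0.663225 rad
V = θ·R_c·A = 0.663225·7.4253·165.1250 = 813.183 mm³

Volume = 813.183 mm³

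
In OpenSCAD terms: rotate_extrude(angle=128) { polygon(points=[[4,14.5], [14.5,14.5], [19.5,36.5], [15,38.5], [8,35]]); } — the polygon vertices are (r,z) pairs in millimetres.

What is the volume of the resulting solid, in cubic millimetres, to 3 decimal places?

Volume = 6433.796 mm³

Profile (r,z), 5 vertices: (4,14.5) (14.5,14.5) (19.5,36.5) (15,38.5) (8,35)
edge 0: (4,14.5)→(14.5,14.5)  cross = 4·14.5 − 14.5·14.5 = -152.2500; (r_i+r_j)·cross = 18.5·-152.2500 = -2816.6250
edge 1: (14.5,14.5)→(19.5,36.5)  cross = 14.5·36.5 − 19.5·14.5 = 246.5000; (r_i+r_j)·cross = 34·246.5000 = 8381.0000
edge 2: (19.5,36.5)→(15,38.5)  cross = 19.5·38.5 − 15·36.5 = 203.2500; (r_i+r_j)·cross = 34.5·203.2500 = 7012.1250
edge 3: (15,38.5)→(8,35)  cross = 15·35 − 8·38.5 = 217.0000; (r_i+r_j)·cross = 23·217.0000 = 4991.0000
edge 4: (8,35)→(4,14.5)  cross = 8·14.5 − 4·35 = -24.0000; (r_i+r_j)·cross = 12·-24.0000 = -288.0000
Σcross = 490.5000 → A = |Σcross|/2 = 245.2500 mm²
Σ(r_i+r_j)·cross = 17279.5000 → first moment M = |Σ|/6 = 2879.9167
R_c = M/A = 2879.9167/245.2500 = 11.7428 mm
θ = 128° = 2.234021 rad
V = θ·R_c·A = 2.234021·11.7428·245.2500 = 6433.796 mm³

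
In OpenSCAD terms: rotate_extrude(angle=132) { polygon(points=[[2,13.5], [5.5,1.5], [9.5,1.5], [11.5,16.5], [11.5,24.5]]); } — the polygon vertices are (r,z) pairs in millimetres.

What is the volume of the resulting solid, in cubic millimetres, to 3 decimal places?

Volume = 2248.351 mm³

Profile (r,z), 5 vertices: (2,13.5) (5.5,1.5) (9.5,1.5) (11.5,16.5) (11.5,24.5)
edge 0: (2,13.5)→(5.5,1.5)  cross = 2·1.5 − 5.5·13.5 = -71.2500; (r_i+r_j)·cross = 7.5·-71.2500 = -534.3750
edge 1: (5.5,1.5)→(9.5,1.5)  cross = 5.5·1.5 − 9.5·1.5 = -6.0000; (r_i+r_j)·cross = 15·-6.0000 = -90.0000
edge 2: (9.5,1.5)→(11.5,16.5)  cross = 9.5·16.5 − 11.5·1.5 = 139.5000; (r_i+r_j)·cross = 21·139.5000 = 2929.5000
edge 3: (11.5,16.5)→(11.5,24.5)  cross = 11.5·24.5 − 11.5·16.5 = 92.0000; (r_i+r_j)·cross = 23·92.0000 = 2116.0000
edge 4: (11.5,24.5)→(2,13.5)  cross = 11.5·13.5 − 2·24.5 = 106.2500; (r_i+r_j)·cross = 13.5·106.2500 = 1434.3750
Σcross = 260.5000 → A = |Σcross|/2 = 130.2500 mm²
Σ(r_i+r_j)·cross = 5855.5000 → first moment M = |Σ|/6 = 975.9167
R_c = M/A = 975.9167/130.2500 = 7.4926 mm
θ = 132° = 2.303835 rad
V = θ·R_c·A = 2.303835·7.4926·130.2500 = 2248.351 mm³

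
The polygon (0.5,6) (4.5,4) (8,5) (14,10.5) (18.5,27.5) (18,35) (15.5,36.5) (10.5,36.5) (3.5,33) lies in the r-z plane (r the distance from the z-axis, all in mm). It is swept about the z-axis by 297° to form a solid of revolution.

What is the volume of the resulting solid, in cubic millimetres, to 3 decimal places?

Volume = 20294.875 mm³

Profile (r,z), 9 vertices: (0.5,6) (4.5,4) (8,5) (14,10.5) (18.5,27.5) (18,35) (15.5,36.5) (10.5,36.5) (3.5,33)
edge 0: (0.5,6)→(4.5,4)  cross = 0.5·4 − 4.5·6 = -25.0000; (r_i+r_j)·cross = 5·-25.0000 = -125.0000
edge 1: (4.5,4)→(8,5)  cross = 4.5·5 − 8·4 = -9.5000; (r_i+r_j)·cross = 12.5·-9.5000 = -118.7500
edge 2: (8,5)→(14,10.5)  cross = 8·10.5 − 14·5 = 14.0000; (r_i+r_j)·cross = 22·14.0000 = 308.0000
edge 3: (14,10.5)→(18.5,27.5)  cross = 14·27.5 − 18.5·10.5 = 190.7500; (r_i+r_j)·cross = 32.5·190.7500 = 6199.3750
edge 4: (18.5,27.5)→(18,35)  cross = 18.5·35 − 18·27.5 = 152.5000; (r_i+r_j)·cross = 36.5·152.5000 = 5566.2500
edge 5: (18,35)→(15.5,36.5)  cross = 18·36.5 − 15.5·35 = 114.5000; (r_i+r_j)·cross = 33.5·114.5000 = 3835.7500
edge 6: (15.5,36.5)→(10.5,36.5)  cross = 15.5·36.5 − 10.5·36.5 = 182.5000; (r_i+r_j)·cross = 26·182.5000 = 4745.0000
edge 7: (10.5,36.5)→(3.5,33)  cross = 10.5·33 − 3.5·36.5 = 218.7500; (r_i+r_j)·cross = 14·218.7500 = 3062.5000
edge 8: (3.5,33)→(0.5,6)  cross = 3.5·6 − 0.5·33 = 4.5000; (r_i+r_j)·cross = 4·4.5000 = 18.0000
Σcross = 843.0000 → A = |Σcross|/2 = 421.5000 mm²
Σ(r_i+r_j)·cross = 23491.1250 → first moment M = |Σ|/6 = 3915.1875
R_c = M/A = 3915.1875/421.5000 = 9.2887 mm
θ = 297° = 5.183628 rad
V = θ·R_c·A = 5.183628·9.2887·421.5000 = 20294.875 mm³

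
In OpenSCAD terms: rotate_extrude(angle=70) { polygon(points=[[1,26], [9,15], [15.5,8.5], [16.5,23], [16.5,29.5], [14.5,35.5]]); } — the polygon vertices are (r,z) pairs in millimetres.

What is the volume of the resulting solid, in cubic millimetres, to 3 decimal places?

Volume = 2980.717 mm³

Profile (r,z), 6 vertices: (1,26) (9,15) (15.5,8.5) (16.5,23) (16.5,29.5) (14.5,35.5)
edge 0: (1,26)→(9,15)  cross = 1·15 − 9·26 = -219.0000; (r_i+r_j)·cross = 10·-219.0000 = -2190.0000
edge 1: (9,15)→(15.5,8.5)  cross = 9·8.5 − 15.5·15 = -156.0000; (r_i+r_j)·cross = 24.5·-156.0000 = -3822.0000
edge 2: (15.5,8.5)→(16.5,23)  cross = 15.5·23 − 16.5·8.5 = 216.2500; (r_i+r_j)·cross = 32·216.2500 = 6920.0000
edge 3: (16.5,23)→(16.5,29.5)  cross = 16.5·29.5 − 16.5·23 = 107.2500; (r_i+r_j)·cross = 33·107.2500 = 3539.2500
edge 4: (16.5,29.5)→(14.5,35.5)  cross = 16.5·35.5 − 14.5·29.5 = 158.0000; (r_i+r_j)·cross = 31·158.0000 = 4898.0000
edge 5: (14.5,35.5)→(1,26)  cross = 14.5·26 − 1·35.5 = 341.5000; (r_i+r_j)·cross = 15.5·341.5000 = 5293.2500
Σcross = 448.0000 → A = |Σcross|/2 = 224.0000 mm²
Σ(r_i+r_j)·cross = 14638.5000 → first moment M = |Σ|/6 = 2439.7500
R_c = M/A = 2439.7500/224.0000 = 10.8917 mm
θ = 70° = 1.221730 rad
V = θ·R_c·A = 1.221730·10.8917·224.0000 = 2980.717 mm³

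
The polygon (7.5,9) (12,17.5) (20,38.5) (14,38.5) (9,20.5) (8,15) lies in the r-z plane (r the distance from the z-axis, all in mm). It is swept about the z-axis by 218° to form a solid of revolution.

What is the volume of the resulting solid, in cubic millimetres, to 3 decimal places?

Profile (r,z), 6 vertices: (7.5,9) (12,17.5) (20,38.5) (14,38.5) (9,20.5) (8,15)
edge 0: (7.5,9)→(12,17.5)  cross = 7.5·17.5 − 12·9 = 23.2500; (r_i+r_j)·cross = 19.5·23.2500 = 453.3750
edge 1: (12,17.5)→(20,38.5)  cross = 12·38.5 − 20·17.5 = 112.0000; (r_i+r_j)·cross = 32·112.0000 = 3584.0000
edge 2: (20,38.5)→(14,38.5)  cross = 20·38.5 − 14·38.5 = 231.0000; (r_i+r_j)·cross = 34·231.0000 = 7854.0000
edge 3: (14,38.5)→(9,20.5)  cross = 14·20.5 − 9·38.5 = -59.5000; (r_i+r_j)·cross = 23·-59.5000 = -1368.5000
edge 4: (9,20.5)→(8,15)  cross = 9·15 − 8·20.5 = -29.0000; (r_i+r_j)·cross = 17·-29.0000 = -493.0000
edge 5: (8,15)→(7.5,9)  cross = 8·9 − 7.5·15 = -40.5000; (r_i+r_j)·cross = 15.5·-40.5000 = -627.7500
Σcross = 237.2500 → A = |Σcross|/2 = 118.6250 mm²
Σ(r_i+r_j)·cross = 9402.1250 → first moment M = |Σ|/6 = 1567.0208
R_c = M/A = 1567.0208/118.6250 = 13.2099 mm
θ = 218° = 3.804818 rad
V = θ·R_c·A = 3.804818·13.2099·118.6250 = 5962.229 mm³

Volume = 5962.229 mm³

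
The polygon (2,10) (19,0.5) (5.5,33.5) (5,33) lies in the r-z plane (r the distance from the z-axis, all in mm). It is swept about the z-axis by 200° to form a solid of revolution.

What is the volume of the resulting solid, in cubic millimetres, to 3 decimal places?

Profile (r,z), 4 vertices: (2,10) (19,0.5) (5.5,33.5) (5,33)
edge 0: (2,10)→(19,0.5)  cross = 2·0.5 − 19·10 = -189.0000; (r_i+r_j)·cross = 21·-189.0000 = -3969.0000
edge 1: (19,0.5)→(5.5,33.5)  cross = 19·33.5 − 5.5·0.5 = 633.7500; (r_i+r_j)·cross = 24.5·633.7500 = 15526.8750
edge 2: (5.5,33.5)→(5,33)  cross = 5.5·33 − 5·33.5 = 14.0000; (r_i+r_j)·cross = 10.5·14.0000 = 147.0000
edge 3: (5,33)→(2,10)  cross = 5·10 − 2·33 = -16.0000; (r_i+r_j)·cross = 7·-16.0000 = -112.0000
Σcross = 442.7500 → A = |Σcross|/2 = 221.3750 mm²
Σ(r_i+r_j)·cross = 11592.8750 → first moment M = |Σ|/6 = 1932.1458
R_c = M/A = 1932.1458/221.3750 = 8.7279 mm
θ = 200° = 3.490659 rad
V = θ·R_c·A = 3.490659·8.7279·221.3750 = 6744.461 mm³

Volume = 6744.461 mm³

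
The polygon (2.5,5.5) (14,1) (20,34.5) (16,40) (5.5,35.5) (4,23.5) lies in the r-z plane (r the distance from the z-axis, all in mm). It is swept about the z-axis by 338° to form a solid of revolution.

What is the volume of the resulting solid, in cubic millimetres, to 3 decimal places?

Volume = 30049.361 mm³

Profile (r,z), 6 vertices: (2.5,5.5) (14,1) (20,34.5) (16,40) (5.5,35.5) (4,23.5)
edge 0: (2.5,5.5)→(14,1)  cross = 2.5·1 − 14·5.5 = -74.5000; (r_i+r_j)·cross = 16.5·-74.5000 = -1229.2500
edge 1: (14,1)→(20,34.5)  cross = 14·34.5 − 20·1 = 463.0000; (r_i+r_j)·cross = 34·463.0000 = 15742.0000
edge 2: (20,34.5)→(16,40)  cross = 20·40 − 16·34.5 = 248.0000; (r_i+r_j)·cross = 36·248.0000 = 8928.0000
edge 3: (16,40)→(5.5,35.5)  cross = 16·35.5 − 5.5·40 = 348.0000; (r_i+r_j)·cross = 21.5·348.0000 = 7482.0000
edge 4: (5.5,35.5)→(4,23.5)  cross = 5.5·23.5 − 4·35.5 = -12.7500; (r_i+r_j)·cross = 9.5·-12.7500 = -121.1250
edge 5: (4,23.5)→(2.5,5.5)  cross = 4·5.5 − 2.5·23.5 = -36.7500; (r_i+r_j)·cross = 6.5·-36.7500 = -238.8750
Σcross = 935.0000 → A = |Σcross|/2 = 467.5000 mm²
Σ(r_i+r_j)·cross = 30562.7500 → first moment M = |Σ|/6 = 5093.7917
R_c = M/A = 5093.7917/467.5000 = 10.8958 mm
θ = 338° = 5.899213 rad
V = θ·R_c·A = 5.899213·10.8958·467.5000 = 30049.361 mm³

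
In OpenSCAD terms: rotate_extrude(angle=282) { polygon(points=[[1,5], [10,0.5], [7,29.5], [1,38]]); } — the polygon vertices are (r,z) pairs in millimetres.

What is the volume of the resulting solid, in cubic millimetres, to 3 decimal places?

Volume = 5116.241 mm³

Profile (r,z), 4 vertices: (1,5) (10,0.5) (7,29.5) (1,38)
edge 0: (1,5)→(10,0.5)  cross = 1·0.5 − 10·5 = -49.5000; (r_i+r_j)·cross = 11·-49.5000 = -544.5000
edge 1: (10,0.5)→(7,29.5)  cross = 10·29.5 − 7·0.5 = 291.5000; (r_i+r_j)·cross = 17·291.5000 = 4955.5000
edge 2: (7,29.5)→(1,38)  cross = 7·38 − 1·29.5 = 236.5000; (r_i+r_j)·cross = 8·236.5000 = 1892.0000
edge 3: (1,38)→(1,5)  cross = 1·5 − 1·38 = -33.0000; (r_i+r_j)·cross = 2·-33.0000 = -66.0000
Σcross = 445.5000 → A = |Σcross|/2 = 222.7500 mm²
Σ(r_i+r_j)·cross = 6237.0000 → first moment M = |Σ|/6 = 1039.5000
R_c = M/A = 1039.5000/222.7500 = 4.6667 mm
θ = 282° = 4.921828 rad
V = θ·R_c·A = 4.921828·4.6667·222.7500 = 5116.241 mm³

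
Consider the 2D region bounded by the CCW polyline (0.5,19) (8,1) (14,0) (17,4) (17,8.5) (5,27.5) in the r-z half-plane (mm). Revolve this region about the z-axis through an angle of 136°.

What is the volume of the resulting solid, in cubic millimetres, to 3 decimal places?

Volume = 4960.182 mm³

Profile (r,z), 6 vertices: (0.5,19) (8,1) (14,0) (17,4) (17,8.5) (5,27.5)
edge 0: (0.5,19)→(8,1)  cross = 0.5·1 − 8·19 = -151.5000; (r_i+r_j)·cross = 8.5·-151.5000 = -1287.7500
edge 1: (8,1)→(14,0)  cross = 8·0 − 14·1 = -14.0000; (r_i+r_j)·cross = 22·-14.0000 = -308.0000
edge 2: (14,0)→(17,4)  cross = 14·4 − 17·0 = 56.0000; (r_i+r_j)·cross = 31·56.0000 = 1736.0000
edge 3: (17,4)→(17,8.5)  cross = 17·8.5 − 17·4 = 76.5000; (r_i+r_j)·cross = 34·76.5000 = 2601.0000
edge 4: (17,8.5)→(5,27.5)  cross = 17·27.5 − 5·8.5 = 425.0000; (r_i+r_j)·cross = 22·425.0000 = 9350.0000
edge 5: (5,27.5)→(0.5,19)  cross = 5·19 − 0.5·27.5 = 81.2500; (r_i+r_j)·cross = 5.5·81.2500 = 446.8750
Σcross = 473.2500 → A = |Σcross|/2 = 236.6250 mm²
Σ(r_i+r_j)·cross = 12538.1250 → first moment M = |Σ|/6 = 2089.6875
R_c = M/A = 2089.6875/236.6250 = 8.8312 mm
θ = 136° = 2.373648 rad
V = θ·R_c·A = 2.373648·8.8312·236.6250 = 4960.182 mm³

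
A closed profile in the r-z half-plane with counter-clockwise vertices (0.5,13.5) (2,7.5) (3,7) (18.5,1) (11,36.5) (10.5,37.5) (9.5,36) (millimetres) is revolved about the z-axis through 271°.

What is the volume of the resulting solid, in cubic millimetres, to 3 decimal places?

Profile (r,z), 7 vertices: (0.5,13.5) (2,7.5) (3,7) (18.5,1) (11,36.5) (10.5,37.5) (9.5,36)
edge 0: (0.5,13.5)→(2,7.5)  cross = 0.5·7.5 − 2·13.5 = -23.2500; (r_i+r_j)·cross = 2.5·-23.2500 = -58.1250
edge 1: (2,7.5)→(3,7)  cross = 2·7 − 3·7.5 = -8.5000; (r_i+r_j)·cross = 5·-8.5000 = -42.5000
edge 2: (3,7)→(18.5,1)  cross = 3·1 − 18.5·7 = -126.5000; (r_i+r_j)·cross = 21.5·-126.5000 = -2719.7500
edge 3: (18.5,1)→(11,36.5)  cross = 18.5·36.5 − 11·1 = 664.2500; (r_i+r_j)·cross = 29.5·664.2500 = 19595.3750
edge 4: (11,36.5)→(10.5,37.5)  cross = 11·37.5 − 10.5·36.5 = 29.2500; (r_i+r_j)·cross = 21.5·29.2500 = 628.8750
edge 5: (10.5,37.5)→(9.5,36)  cross = 10.5·36 − 9.5·37.5 = 21.7500; (r_i+r_j)·cross = 20·21.7500 = 435.0000
edge 6: (9.5,36)→(0.5,13.5)  cross = 9.5·13.5 − 0.5·36 = 110.2500; (r_i+r_j)·cross = 10·110.2500 = 1102.5000
Σcross = 667.2500 → A = |Σcross|/2 = 333.6250 mm²
Σ(r_i+r_j)·cross = 18941.3750 → first moment M = |Σ|/6 = 3156.8958
R_c = M/A = 3156.8958/333.6250 = 9.4624 mm
θ = 271° = 4.729842 rad
V = θ·R_c·A = 4.729842·9.4624·333.6250 = 14931.619 mm³

Volume = 14931.619 mm³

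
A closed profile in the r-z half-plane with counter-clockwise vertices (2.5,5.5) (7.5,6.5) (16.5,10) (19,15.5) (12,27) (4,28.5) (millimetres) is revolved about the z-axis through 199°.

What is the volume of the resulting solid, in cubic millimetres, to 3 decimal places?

Volume = 8608.339 mm³

Profile (r,z), 6 vertices: (2.5,5.5) (7.5,6.5) (16.5,10) (19,15.5) (12,27) (4,28.5)
edge 0: (2.5,5.5)→(7.5,6.5)  cross = 2.5·6.5 − 7.5·5.5 = -25.0000; (r_i+r_j)·cross = 10·-25.0000 = -250.0000
edge 1: (7.5,6.5)→(16.5,10)  cross = 7.5·10 − 16.5·6.5 = -32.2500; (r_i+r_j)·cross = 24·-32.2500 = -774.0000
edge 2: (16.5,10)→(19,15.5)  cross = 16.5·15.5 − 19·10 = 65.7500; (r_i+r_j)·cross = 35.5·65.7500 = 2334.1250
edge 3: (19,15.5)→(12,27)  cross = 19·27 − 12·15.5 = 327.0000; (r_i+r_j)·cross = 31·327.0000 = 10137.0000
edge 4: (12,27)→(4,28.5)  cross = 12·28.5 − 4·27 = 234.0000; (r_i+r_j)·cross = 16·234.0000 = 3744.0000
edge 5: (4,28.5)→(2.5,5.5)  cross = 4·5.5 − 2.5·28.5 = -49.2500; (r_i+r_j)·cross = 6.5·-49.2500 = -320.1250
Σcross = 520.2500 → A = |Σcross|/2 = 260.1250 mm²
Σ(r_i+r_j)·cross = 14871.0000 → first moment M = |Σ|/6 = 2478.5000
R_c = M/A = 2478.5000/260.1250 = 9.5281 mm
θ = 199° = 3.473205 rad
V = θ·R_c·A = 3.473205·9.5281·260.1250 = 8608.339 mm³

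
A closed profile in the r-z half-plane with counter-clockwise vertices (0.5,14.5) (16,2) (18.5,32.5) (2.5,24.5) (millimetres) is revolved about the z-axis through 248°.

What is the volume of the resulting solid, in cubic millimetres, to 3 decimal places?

Profile (r,z), 4 vertices: (0.5,14.5) (16,2) (18.5,32.5) (2.5,24.5)
edge 0: (0.5,14.5)→(16,2)  cross = 0.5·2 − 16·14.5 = -231.0000; (r_i+r_j)·cross = 16.5·-231.0000 = -3811.5000
edge 1: (16,2)→(18.5,32.5)  cross = 16·32.5 − 18.5·2 = 483.0000; (r_i+r_j)·cross = 34.5·483.0000 = 16663.5000
edge 2: (18.5,32.5)→(2.5,24.5)  cross = 18.5·24.5 − 2.5·32.5 = 372.0000; (r_i+r_j)·cross = 21·372.0000 = 7812.0000
edge 3: (2.5,24.5)→(0.5,14.5)  cross = 2.5·14.5 − 0.5·24.5 = 24.0000; (r_i+r_j)·cross = 3·24.0000 = 72.0000
Σcross = 648.0000 → A = |Σcross|/2 = 324.0000 mm²
Σ(r_i+r_j)·cross = 20736.0000 → first moment M = |Σ|/6 = 3456.0000
R_c = M/A = 3456.0000/324.0000 = 10.6667 mm
θ = 248° = 4.328417 rad
V = θ·R_c·A = 4.328417·10.6667·324.0000 = 14959.008 mm³

Volume = 14959.008 mm³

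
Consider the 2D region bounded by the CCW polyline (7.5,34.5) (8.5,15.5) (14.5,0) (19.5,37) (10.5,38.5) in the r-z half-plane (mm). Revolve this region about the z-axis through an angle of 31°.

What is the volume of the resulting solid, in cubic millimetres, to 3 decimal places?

Profile (r,z), 5 vertices: (7.5,34.5) (8.5,15.5) (14.5,0) (19.5,37) (10.5,38.5)
edge 0: (7.5,34.5)→(8.5,15.5)  cross = 7.5·15.5 − 8.5·34.5 = -177.0000; (r_i+r_j)·cross = 16·-177.0000 = -2832.0000
edge 1: (8.5,15.5)→(14.5,0)  cross = 8.5·0 − 14.5·15.5 = -224.7500; (r_i+r_j)·cross = 23·-224.7500 = -5169.2500
edge 2: (14.5,0)→(19.5,37)  cross = 14.5·37 − 19.5·0 = 536.5000; (r_i+r_j)·cross = 34·536.5000 = 18241.0000
edge 3: (19.5,37)→(10.5,38.5)  cross = 19.5·38.5 − 10.5·37 = 362.2500; (r_i+r_j)·cross = 30·362.2500 = 10867.5000
edge 4: (10.5,38.5)→(7.5,34.5)  cross = 10.5·34.5 − 7.5·38.5 = 73.5000; (r_i+r_j)·cross = 18·73.5000 = 1323.0000
Σcross = 570.5000 → A = |Σcross|/2 = 285.2500 mm²
Σ(r_i+r_j)·cross = 22430.2500 → first moment M = |Σ|/6 = 3738.3750
R_c = M/A = 3738.3750/285.2500 = 13.1056 mm
θ = 31° = 0.541052 rad
V = θ·R_c·A = 0.541052·13.1056·285.2500 = 2022.656 mm³

Volume = 2022.656 mm³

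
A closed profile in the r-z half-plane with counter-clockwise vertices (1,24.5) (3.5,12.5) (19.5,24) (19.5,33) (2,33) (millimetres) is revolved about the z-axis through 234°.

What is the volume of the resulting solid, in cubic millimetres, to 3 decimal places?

Volume = 10417.698 mm³

Profile (r,z), 5 vertices: (1,24.5) (3.5,12.5) (19.5,24) (19.5,33) (2,33)
edge 0: (1,24.5)→(3.5,12.5)  cross = 1·12.5 − 3.5·24.5 = -73.2500; (r_i+r_j)·cross = 4.5·-73.2500 = -329.6250
edge 1: (3.5,12.5)→(19.5,24)  cross = 3.5·24 − 19.5·12.5 = -159.7500; (r_i+r_j)·cross = 23·-159.7500 = -3674.2500
edge 2: (19.5,24)→(19.5,33)  cross = 19.5·33 − 19.5·24 = 175.5000; (r_i+r_j)·cross = 39·175.5000 = 6844.5000
edge 3: (19.5,33)→(2,33)  cross = 19.5·33 − 2·33 = 577.5000; (r_i+r_j)·cross = 21.5·577.5000 = 12416.2500
edge 4: (2,33)→(1,24.5)  cross = 2·24.5 − 1·33 = 16.0000; (r_i+r_j)·cross = 3·16.0000 = 48.0000
Σcross = 536.0000 → A = |Σcross|/2 = 268.0000 mm²
Σ(r_i+r_j)·cross = 15304.8750 → first moment M = |Σ|/6 = 2550.8125
R_c = M/A = 2550.8125/268.0000 = 9.5180 mm
θ = 234° = 4.084070 rad
V = θ·R_c·A = 4.084070·9.5180·268.0000 = 10417.698 mm³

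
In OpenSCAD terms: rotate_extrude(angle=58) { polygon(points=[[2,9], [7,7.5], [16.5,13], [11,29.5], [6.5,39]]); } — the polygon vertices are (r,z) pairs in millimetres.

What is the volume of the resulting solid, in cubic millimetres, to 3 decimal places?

Profile (r,z), 5 vertices: (2,9) (7,7.5) (16.5,13) (11,29.5) (6.5,39)
edge 0: (2,9)→(7,7.5)  cross = 2·7.5 − 7·9 = -48.0000; (r_i+r_j)·cross = 9·-48.0000 = -432.0000
edge 1: (7,7.5)→(16.5,13)  cross = 7·13 − 16.5·7.5 = -32.7500; (r_i+r_j)·cross = 23.5·-32.7500 = -769.6250
edge 2: (16.5,13)→(11,29.5)  cross = 16.5·29.5 − 11·13 = 343.7500; (r_i+r_j)·cross = 27.5·343.7500 = 9453.1250
edge 3: (11,29.5)→(6.5,39)  cross = 11·39 − 6.5·29.5 = 237.2500; (r_i+r_j)·cross = 17.5·237.2500 = 4151.8750
edge 4: (6.5,39)→(2,9)  cross = 6.5·9 − 2·39 = -19.5000; (r_i+r_j)·cross = 8.5·-19.5000 = -165.7500
Σcross = 480.7500 → A = |Σcross|/2 = 240.3750 mm²
Σ(r_i+r_j)·cross = 12237.6250 → first moment M = |Σ|/6 = 2039.6042
R_c = M/A = 2039.6042/240.3750 = 8.4851 mm
θ = 58° = 1.012291 rad
V = θ·R_c·A = 1.012291·8.4851·240.3750 = 2064.673 mm³

Volume = 2064.673 mm³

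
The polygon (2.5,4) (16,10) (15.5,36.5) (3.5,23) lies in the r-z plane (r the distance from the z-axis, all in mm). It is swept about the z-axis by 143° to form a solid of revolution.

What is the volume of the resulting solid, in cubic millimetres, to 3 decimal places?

Volume = 7020.432 mm³

Profile (r,z), 4 vertices: (2.5,4) (16,10) (15.5,36.5) (3.5,23)
edge 0: (2.5,4)→(16,10)  cross = 2.5·10 − 16·4 = -39.0000; (r_i+r_j)·cross = 18.5·-39.0000 = -721.5000
edge 1: (16,10)→(15.5,36.5)  cross = 16·36.5 − 15.5·10 = 429.0000; (r_i+r_j)·cross = 31.5·429.0000 = 13513.5000
edge 2: (15.5,36.5)→(3.5,23)  cross = 15.5·23 − 3.5·36.5 = 228.7500; (r_i+r_j)·cross = 19·228.7500 = 4346.2500
edge 3: (3.5,23)→(2.5,4)  cross = 3.5·4 − 2.5·23 = -43.5000; (r_i+r_j)·cross = 6·-43.5000 = -261.0000
Σcross = 575.2500 → A = |Σcross|/2 = 287.6250 mm²
Σ(r_i+r_j)·cross = 16877.2500 → first moment M = |Σ|/6 = 2812.8750
R_c = M/A = 2812.8750/287.6250 = 9.7797 mm
θ = 143° = 2.495821 rad
V = θ·R_c·A = 2.495821·9.7797·287.6250 = 7020.432 mm³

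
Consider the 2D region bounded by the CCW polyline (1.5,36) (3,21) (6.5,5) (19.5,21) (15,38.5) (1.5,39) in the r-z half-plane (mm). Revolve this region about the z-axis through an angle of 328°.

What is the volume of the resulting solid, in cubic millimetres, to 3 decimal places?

Profile (r,z), 6 vertices: (1.5,36) (3,21) (6.5,5) (19.5,21) (15,38.5) (1.5,39)
edge 0: (1.5,36)→(3,21)  cross = 1.5·21 − 3·36 = -76.5000; (r_i+r_j)·cross = 4.5·-76.5000 = -344.2500
edge 1: (3,21)→(6.5,5)  cross = 3·5 − 6.5·21 = -121.5000; (r_i+r_j)·cross = 9.5·-121.5000 = -1154.2500
edge 2: (6.5,5)→(19.5,21)  cross = 6.5·21 − 19.5·5 = 39.0000; (r_i+r_j)·cross = 26·39.0000 = 1014.0000
edge 3: (19.5,21)→(15,38.5)  cross = 19.5·38.5 − 15·21 = 435.7500; (r_i+r_j)·cross = 34.5·435.7500 = 15033.3750
edge 4: (15,38.5)→(1.5,39)  cross = 15·39 − 1.5·38.5 = 527.2500; (r_i+r_j)·cross = 16.5·527.2500 = 8699.6250
edge 5: (1.5,39)→(1.5,36)  cross = 1.5·36 − 1.5·39 = -4.5000; (r_i+r_j)·cross = 3·-4.5000 = -13.5000
Σcross = 799.5000 → A = |Σcross|/2 = 399.7500 mm²
Σ(r_i+r_j)·cross = 23235.0000 → first moment M = |Σ|/6 = 3872.5000
R_c = M/A = 3872.5000/399.7500 = 9.6873 mm
θ = 328° = 5.724680 rad
V = θ·R_c·A = 5.724680·9.6873·399.7500 = 22168.823 mm³

Volume = 22168.823 mm³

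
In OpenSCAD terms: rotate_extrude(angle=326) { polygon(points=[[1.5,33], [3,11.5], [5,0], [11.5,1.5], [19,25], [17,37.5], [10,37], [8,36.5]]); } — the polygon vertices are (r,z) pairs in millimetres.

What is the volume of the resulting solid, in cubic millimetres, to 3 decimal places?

Profile (r,z), 8 vertices: (1.5,33) (3,11.5) (5,0) (11.5,1.5) (19,25) (17,37.5) (10,37) (8,36.5)
edge 0: (1.5,33)→(3,11.5)  cross = 1.5·11.5 − 3·33 = -81.7500; (r_i+r_j)·cross = 4.5·-81.7500 = -367.8750
edge 1: (3,11.5)→(5,0)  cross = 3·0 − 5·11.5 = -57.5000; (r_i+r_j)·cross = 8·-57.5000 = -460.0000
edge 2: (5,0)→(11.5,1.5)  cross = 5·1.5 − 11.5·0 = 7.5000; (r_i+r_j)·cross = 16.5·7.5000 = 123.7500
edge 3: (11.5,1.5)→(19,25)  cross = 11.5·25 − 19·1.5 = 259.0000; (r_i+r_j)·cross = 30.5·259.0000 = 7899.5000
edge 4: (19,25)→(17,37.5)  cross = 19·37.5 − 17·25 = 287.5000; (r_i+r_j)·cross = 36·287.5000 = 10350.0000
edge 5: (17,37.5)→(10,37)  cross = 17·37 − 10·37.5 = 254.0000; (r_i+r_j)·cross = 27·254.0000 = 6858.0000
edge 6: (10,37)→(8,36.5)  cross = 10·36.5 − 8·37 = 69.0000; (r_i+r_j)·cross = 18·69.0000 = 1242.0000
edge 7: (8,36.5)→(1.5,33)  cross = 8·33 − 1.5·36.5 = 209.2500; (r_i+r_j)·cross = 9.5·209.2500 = 1987.8750
Σcross = 947.0000 → A = |Σcross|/2 = 473.5000 mm²
Σ(r_i+r_j)·cross = 27633.2500 → first moment M = |Σ|/6 = 4605.5417
R_c = M/A = 4605.5417/473.5000 = 9.7266 mm
θ = 326° = 5.689773 rad
V = θ·R_c·A = 5.689773·9.7266·473.5000 = 26204.488 mm³

Volume = 26204.488 mm³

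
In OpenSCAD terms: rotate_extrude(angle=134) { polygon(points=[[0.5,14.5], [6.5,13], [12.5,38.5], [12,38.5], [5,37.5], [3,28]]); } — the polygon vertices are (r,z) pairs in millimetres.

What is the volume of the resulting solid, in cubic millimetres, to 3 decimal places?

Volume = 2426.590 mm³

Profile (r,z), 6 vertices: (0.5,14.5) (6.5,13) (12.5,38.5) (12,38.5) (5,37.5) (3,28)
edge 0: (0.5,14.5)→(6.5,13)  cross = 0.5·13 − 6.5·14.5 = -87.7500; (r_i+r_j)·cross = 7·-87.7500 = -614.2500
edge 1: (6.5,13)→(12.5,38.5)  cross = 6.5·38.5 − 12.5·13 = 87.7500; (r_i+r_j)·cross = 19·87.7500 = 1667.2500
edge 2: (12.5,38.5)→(12,38.5)  cross = 12.5·38.5 − 12·38.5 = 19.2500; (r_i+r_j)·cross = 24.5·19.2500 = 471.6250
edge 3: (12,38.5)→(5,37.5)  cross = 12·37.5 − 5·38.5 = 257.5000; (r_i+r_j)·cross = 17·257.5000 = 4377.5000
edge 4: (5,37.5)→(3,28)  cross = 5·28 − 3·37.5 = 27.5000; (r_i+r_j)·cross = 8·27.5000 = 220.0000
edge 5: (3,28)→(0.5,14.5)  cross = 3·14.5 − 0.5·28 = 29.5000; (r_i+r_j)·cross = 3.5·29.5000 = 103.2500
Σcross = 333.7500 → A = |Σcross|/2 = 166.8750 mm²
Σ(r_i+r_j)·cross = 6225.3750 → first moment M = |Σ|/6 = 1037.5625
R_c = M/A = 1037.5625/166.8750 = 6.2176 mm
θ = 134° = 2.338741 rad
V = θ·R_c·A = 2.338741·6.2176·166.8750 = 2426.590 mm³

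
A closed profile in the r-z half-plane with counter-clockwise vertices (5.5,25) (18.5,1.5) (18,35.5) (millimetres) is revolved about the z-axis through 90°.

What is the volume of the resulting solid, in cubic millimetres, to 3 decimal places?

Profile (r,z), 3 vertices: (5.5,25) (18.5,1.5) (18,35.5)
edge 0: (5.5,25)→(18.5,1.5)  cross = 5.5·1.5 − 18.5·25 = -454.2500; (r_i+r_j)·cross = 24·-454.2500 = -10902.0000
edge 1: (18.5,1.5)→(18,35.5)  cross = 18.5·35.5 − 18·1.5 = 629.7500; (r_i+r_j)·cross = 36.5·629.7500 = 22985.8750
edge 2: (18,35.5)→(5.5,25)  cross = 18·25 − 5.5·35.5 = 254.7500; (r_i+r_j)·cross = 23.5·254.7500 = 5986.6250
Σcross = 430.2500 → A = |Σcross|/2 = 215.1250 mm²
Σ(r_i+r_j)·cross = 18070.5000 → first moment M = |Σ|/6 = 3011.7500
R_c = M/A = 3011.7500/215.1250 = 14.0000 mm
θ = 90° = 1.570796 rad
V = θ·R_c·A = 1.570796·14.0000·215.1250 = 4730.846 mm³

Volume = 4730.846 mm³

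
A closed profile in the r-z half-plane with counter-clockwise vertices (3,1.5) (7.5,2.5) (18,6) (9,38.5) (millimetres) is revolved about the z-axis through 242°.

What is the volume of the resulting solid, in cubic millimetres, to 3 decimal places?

Volume = 11255.888 mm³

Profile (r,z), 4 vertices: (3,1.5) (7.5,2.5) (18,6) (9,38.5)
edge 0: (3,1.5)→(7.5,2.5)  cross = 3·2.5 − 7.5·1.5 = -3.7500; (r_i+r_j)·cross = 10.5·-3.7500 = -39.3750
edge 1: (7.5,2.5)→(18,6)  cross = 7.5·6 − 18·2.5 = 0.0000; (r_i+r_j)·cross = 25.5·0.0000 = 0.0000
edge 2: (18,6)→(9,38.5)  cross = 18·38.5 − 9·6 = 639.0000; (r_i+r_j)·cross = 27·639.0000 = 17253.0000
edge 3: (9,38.5)→(3,1.5)  cross = 9·1.5 − 3·38.5 = -102.0000; (r_i+r_j)·cross = 12·-102.0000 = -1224.0000
Σcross = 533.2500 → A = |Σcross|/2 = 266.6250 mm²
Σ(r_i+r_j)·cross = 15989.6250 → first moment M = |Σ|/6 = 2664.9375
R_c = M/A = 2664.9375/266.6250 = 9.9951 mm
θ = 242° = 4.223697 rad
V = θ·R_c·A = 4.223697·9.9951·266.6250 = 11255.888 mm³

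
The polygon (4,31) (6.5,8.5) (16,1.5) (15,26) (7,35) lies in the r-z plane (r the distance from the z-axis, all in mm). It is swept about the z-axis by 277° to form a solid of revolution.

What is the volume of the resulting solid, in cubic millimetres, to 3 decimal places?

Volume = 12885.820 mm³

Profile (r,z), 5 vertices: (4,31) (6.5,8.5) (16,1.5) (15,26) (7,35)
edge 0: (4,31)→(6.5,8.5)  cross = 4·8.5 − 6.5·31 = -167.5000; (r_i+r_j)·cross = 10.5·-167.5000 = -1758.7500
edge 1: (6.5,8.5)→(16,1.5)  cross = 6.5·1.5 − 16·8.5 = -126.2500; (r_i+r_j)·cross = 22.5·-126.2500 = -2840.6250
edge 2: (16,1.5)→(15,26)  cross = 16·26 − 15·1.5 = 393.5000; (r_i+r_j)·cross = 31·393.5000 = 12198.5000
edge 3: (15,26)→(7,35)  cross = 15·35 − 7·26 = 343.0000; (r_i+r_j)·cross = 22·343.0000 = 7546.0000
edge 4: (7,35)→(4,31)  cross = 7·31 − 4·35 = 77.0000; (r_i+r_j)·cross = 11·77.0000 = 847.0000
Σcross = 519.7500 → A = |Σcross|/2 = 259.8750 mm²
Σ(r_i+r_j)·cross = 15992.1250 → first moment M = |Σ|/6 = 2665.3542
R_c = M/A = 2665.3542/259.8750 = 10.2563 mm
θ = 277° = 4.834562 rad
V = θ·R_c·A = 4.834562·10.2563·259.8750 = 12885.820 mm³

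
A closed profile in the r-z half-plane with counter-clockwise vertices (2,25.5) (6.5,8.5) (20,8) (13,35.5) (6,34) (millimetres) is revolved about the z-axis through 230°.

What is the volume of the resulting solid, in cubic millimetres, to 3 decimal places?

Volume = 13807.456 mm³

Profile (r,z), 5 vertices: (2,25.5) (6.5,8.5) (20,8) (13,35.5) (6,34)
edge 0: (2,25.5)→(6.5,8.5)  cross = 2·8.5 − 6.5·25.5 = -148.7500; (r_i+r_j)·cross = 8.5·-148.7500 = -1264.3750
edge 1: (6.5,8.5)→(20,8)  cross = 6.5·8 − 20·8.5 = -118.0000; (r_i+r_j)·cross = 26.5·-118.0000 = -3127.0000
edge 2: (20,8)→(13,35.5)  cross = 20·35.5 − 13·8 = 606.0000; (r_i+r_j)·cross = 33·606.0000 = 19998.0000
edge 3: (13,35.5)→(6,34)  cross = 13·34 − 6·35.5 = 229.0000; (r_i+r_j)·cross = 19·229.0000 = 4351.0000
edge 4: (6,34)→(2,25.5)  cross = 6·25.5 − 2·34 = 85.0000; (r_i+r_j)·cross = 8·85.0000 = 680.0000
Σcross = 653.2500 → A = |Σcross|/2 = 326.6250 mm²
Σ(r_i+r_j)·cross = 20637.6250 → first moment M = |Σ|/6 = 3439.6042
R_c = M/A = 3439.6042/326.6250 = 10.5307 mm
θ = 230° = 4.014257 rad
V = θ·R_c·A = 4.014257·10.5307·326.6250 = 13807.456 mm³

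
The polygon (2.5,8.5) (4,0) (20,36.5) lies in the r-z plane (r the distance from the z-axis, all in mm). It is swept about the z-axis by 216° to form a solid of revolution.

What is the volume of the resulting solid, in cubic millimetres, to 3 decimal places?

Profile (r,z), 3 vertices: (2.5,8.5) (4,0) (20,36.5)
edge 0: (2.5,8.5)→(4,0)  cross = 2.5·0 − 4·8.5 = -34.0000; (r_i+r_j)·cross = 6.5·-34.0000 = -221.0000
edge 1: (4,0)→(20,36.5)  cross = 4·36.5 − 20·0 = 146.0000; (r_i+r_j)·cross = 24·146.0000 = 3504.0000
edge 2: (20,36.5)→(2.5,8.5)  cross = 20·8.5 − 2.5·36.5 = 78.7500; (r_i+r_j)·cross = 22.5·78.7500 = 1771.8750
Σcross = 190.7500 → A = |Σcross|/2 = 95.3750 mm²
Σ(r_i+r_j)·cross = 5054.8750 → first moment M = |Σ|/6 = 842.4792
R_c = M/A = 842.4792/95.3750 = 8.8333 mm
θ = 216° = 3.769911 rad
V = θ·R_c·A = 3.769911·8.8333·95.3750 = 3176.072 mm³

Volume = 3176.072 mm³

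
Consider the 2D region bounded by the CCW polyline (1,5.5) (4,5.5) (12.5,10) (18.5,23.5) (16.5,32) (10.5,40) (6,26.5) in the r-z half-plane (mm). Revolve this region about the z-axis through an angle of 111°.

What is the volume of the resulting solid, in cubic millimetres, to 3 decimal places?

Profile (r,z), 7 vertices: (1,5.5) (4,5.5) (12.5,10) (18.5,23.5) (16.5,32) (10.5,40) (6,26.5)
edge 0: (1,5.5)→(4,5.5)  cross = 1·5.5 − 4·5.5 = -16.5000; (r_i+r_j)·cross = 5·-16.5000 = -82.5000
edge 1: (4,5.5)→(12.5,10)  cross = 4·10 − 12.5·5.5 = -28.7500; (r_i+r_j)·cross = 16.5·-28.7500 = -474.3750
edge 2: (12.5,10)→(18.5,23.5)  cross = 12.5·23.5 − 18.5·10 = 108.7500; (r_i+r_j)·cross = 31·108.7500 = 3371.2500
edge 3: (18.5,23.5)→(16.5,32)  cross = 18.5·32 − 16.5·23.5 = 204.2500; (r_i+r_j)·cross = 35·204.2500 = 7148.7500
edge 4: (16.5,32)→(10.5,40)  cross = 16.5·40 − 10.5·32 = 324.0000; (r_i+r_j)·cross = 27·324.0000 = 8748.0000
edge 5: (10.5,40)→(6,26.5)  cross = 10.5·26.5 − 6·40 = 38.2500; (r_i+r_j)·cross = 16.5·38.2500 = 631.1250
edge 6: (6,26.5)→(1,5.5)  cross = 6·5.5 − 1·26.5 = 6.5000; (r_i+r_j)·cross = 7·6.5000 = 45.5000
Σcross = 636.5000 → A = |Σcross|/2 = 318.2500 mm²
Σ(r_i+r_j)·cross = 19387.7500 → first moment M = |Σ|/6 = 3231.2917
R_c = M/A = 3231.2917/318.2500 = 10.1533 mm
θ = 111° = 1.937315 rad
V = θ·R_c·A = 1.937315·10.1533·318.2500 = 6260.031 mm³

Volume = 6260.031 mm³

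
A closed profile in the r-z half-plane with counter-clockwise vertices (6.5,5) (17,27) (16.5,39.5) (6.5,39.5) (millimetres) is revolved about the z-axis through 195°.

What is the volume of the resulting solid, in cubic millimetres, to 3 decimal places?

Profile (r,z), 4 vertices: (6.5,5) (17,27) (16.5,39.5) (6.5,39.5)
edge 0: (6.5,5)→(17,27)  cross = 6.5·27 − 17·5 = 90.5000; (r_i+r_j)·cross = 23.5·90.5000 = 2126.7500
edge 1: (17,27)→(16.5,39.5)  cross = 17·39.5 − 16.5·27 = 226.0000; (r_i+r_j)·cross = 33.5·226.0000 = 7571.0000
edge 2: (16.5,39.5)→(6.5,39.5)  cross = 16.5·39.5 − 6.5·39.5 = 395.0000; (r_i+r_j)·cross = 23·395.0000 = 9085.0000
edge 3: (6.5,39.5)→(6.5,5)  cross = 6.5·5 − 6.5·39.5 = -224.2500; (r_i+r_j)·cross = 13·-224.2500 = -2915.2500
Σcross = 487.2500 → A = |Σcross|/2 = 243.6250 mm²
Σ(r_i+r_j)·cross = 15867.5000 → first moment M = |Σ|/6 = 2644.5833
R_c = M/A = 2644.5833/243.6250 = 10.8551 mm
θ = 195° = 3.403392 rad
V = θ·R_c·A = 3.403392·10.8551·243.6250 = 9000.554 mm³

Volume = 9000.554 mm³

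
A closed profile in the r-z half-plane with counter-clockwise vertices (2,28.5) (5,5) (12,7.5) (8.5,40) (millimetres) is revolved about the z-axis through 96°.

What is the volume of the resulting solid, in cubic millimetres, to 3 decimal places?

Volume = 2492.819 mm³

Profile (r,z), 4 vertices: (2,28.5) (5,5) (12,7.5) (8.5,40)
edge 0: (2,28.5)→(5,5)  cross = 2·5 − 5·28.5 = -132.5000; (r_i+r_j)·cross = 7·-132.5000 = -927.5000
edge 1: (5,5)→(12,7.5)  cross = 5·7.5 − 12·5 = -22.5000; (r_i+r_j)·cross = 17·-22.5000 = -382.5000
edge 2: (12,7.5)→(8.5,40)  cross = 12·40 − 8.5·7.5 = 416.2500; (r_i+r_j)·cross = 20.5·416.2500 = 8533.1250
edge 3: (8.5,40)→(2,28.5)  cross = 8.5·28.5 − 2·40 = 162.2500; (r_i+r_j)·cross = 10.5·162.2500 = 1703.6250
Σcross = 423.5000 → A = |Σcross|/2 = 211.7500 mm²
Σ(r_i+r_j)·cross = 8926.7500 → first moment M = |Σ|/6 = 1487.7917
R_c = M/A = 1487.7917/211.7500 = 7.0262 mm
θ = 96° = 1.675516 rad
V = θ·R_c·A = 1.675516·7.0262·211.7500 = 2492.819 mm³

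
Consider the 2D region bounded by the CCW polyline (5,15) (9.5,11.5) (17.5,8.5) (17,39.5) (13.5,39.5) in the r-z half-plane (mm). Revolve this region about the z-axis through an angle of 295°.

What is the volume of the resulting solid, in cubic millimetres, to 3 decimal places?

Profile (r,z), 5 vertices: (5,15) (9.5,11.5) (17.5,8.5) (17,39.5) (13.5,39.5)
edge 0: (5,15)→(9.5,11.5)  cross = 5·11.5 − 9.5·15 = -85.0000; (r_i+r_j)·cross = 14.5·-85.0000 = -1232.5000
edge 1: (9.5,11.5)→(17.5,8.5)  cross = 9.5·8.5 − 17.5·11.5 = -120.5000; (r_i+r_j)·cross = 27·-120.5000 = -3253.5000
edge 2: (17.5,8.5)→(17,39.5)  cross = 17.5·39.5 − 17·8.5 = 546.7500; (r_i+r_j)·cross = 34.5·546.7500 = 18862.8750
edge 3: (17,39.5)→(13.5,39.5)  cross = 17·39.5 − 13.5·39.5 = 138.2500; (r_i+r_j)·cross = 30.5·138.2500 = 4216.6250
edge 4: (13.5,39.5)→(5,15)  cross = 13.5·15 − 5·39.5 = 5.0000; (r_i+r_j)·cross = 18.5·5.0000 = 92.5000
Σcross = 484.5000 → A = |Σcross|/2 = 242.2500 mm²
Σ(r_i+r_j)·cross = 18686.0000 → first moment M = |Σ|/6 = 3114.3333
R_c = M/A = 3114.3333/242.2500 = 12.8559 mm
θ = 295° = 5.148721 rad
V = θ·R_c·A = 5.148721·12.8559·242.2500 = 16034.834 mm³

Volume = 16034.834 mm³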